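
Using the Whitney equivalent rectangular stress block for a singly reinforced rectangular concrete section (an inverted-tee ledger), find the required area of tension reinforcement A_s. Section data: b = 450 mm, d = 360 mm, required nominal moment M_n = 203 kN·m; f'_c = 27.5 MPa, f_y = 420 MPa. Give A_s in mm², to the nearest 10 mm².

With M_n = 0.85 f'_c a b (d − a/2), solve the quadratic for a:
a = d − √(d² − 2M_n/(0.85 f'_c b)) = 360 − √(360² − 2 × 203×10⁶/(0.85 × 27.5 × 450)) = 58.33 mm.
A_s = 0.85 f'_c a b / f_y = 0.85 × 27.5 × 58.33 × 450 / 420 = 1460.9 mm².

A_s ≈ 1460 mm²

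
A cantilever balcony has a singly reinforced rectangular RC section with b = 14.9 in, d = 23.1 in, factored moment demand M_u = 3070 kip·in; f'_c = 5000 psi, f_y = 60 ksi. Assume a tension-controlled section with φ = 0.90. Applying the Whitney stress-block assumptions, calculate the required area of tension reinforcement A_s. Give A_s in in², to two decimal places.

A_s ≈ 2.60 in²

M_n = M_u/φ = 3070/0.90 = 3411.11 kip·in.
From M_n = 0.85 f'_c a b (d − a/2):
a = d − √(d² − 2M_n/(0.85 f'_c b)) = 23.1 − √(23.1² − 2 × 3411.11/(0.85 × 5 × 14.9)) = 2.463 in.
A_s = 0.85 f'_c a b / f_y = 0.85 × 5 × 2.463 × 14.9 / 60 = 2.599 in².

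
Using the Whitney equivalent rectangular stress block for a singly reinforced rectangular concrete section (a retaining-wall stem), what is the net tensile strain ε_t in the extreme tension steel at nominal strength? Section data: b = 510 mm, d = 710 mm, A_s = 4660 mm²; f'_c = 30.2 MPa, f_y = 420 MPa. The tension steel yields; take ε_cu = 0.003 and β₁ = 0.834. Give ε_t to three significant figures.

a = A_s f_y/(0.85 f'_c b) = 149.50 mm.
β₁ = 0.834, so c = a/β₁ = 149.50/0.834 = 179.26 mm.
From the linear strain diagram with ε_cu = 0.003: ε_t = 0.003 (d − c)/c = 0.003 × (710 − 179.26)/179.26 = 0.00888.
Since ε_t ≥ 0.005, the section is tension-controlled.

ε_t ≈ 0.00888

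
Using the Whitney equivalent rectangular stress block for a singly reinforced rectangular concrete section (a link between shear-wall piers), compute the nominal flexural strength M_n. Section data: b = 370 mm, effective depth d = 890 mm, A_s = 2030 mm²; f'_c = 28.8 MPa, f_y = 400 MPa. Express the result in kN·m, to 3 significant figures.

M_n ≈ 686 kN·m

T = A_s f_y = 2030 × 400 = 812000 N = 812 kN.
From C = T: a = T/(0.85 f'_c b) = 812000/(0.85 × 28.8 × 370) = 89.65 mm.
M_n = T(d − a/2) = 812 kN × (890 − 44.825) mm = 686.28 kN·m.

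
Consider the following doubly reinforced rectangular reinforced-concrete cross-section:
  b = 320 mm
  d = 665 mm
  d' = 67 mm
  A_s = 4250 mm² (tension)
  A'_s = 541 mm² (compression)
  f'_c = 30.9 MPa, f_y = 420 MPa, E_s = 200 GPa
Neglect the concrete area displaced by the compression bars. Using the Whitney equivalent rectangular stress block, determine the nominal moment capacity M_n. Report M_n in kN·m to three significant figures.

M_n ≈ 1030 kN·m

Assume both tension and compression steel yield.
Net tension couple steel: A_s − A'_s = 3709 mm².
a = (A_s − A'_s) f_y / (0.85 f'_c b) = 1557780/(0.85 × 30.9 × 320) = 185.34 mm.
c = a/β₁ = 185.34/0.829 = 223.57 mm; ε'_s = 0.003(c − d')/c = 0.0021 ≥ f_y/E_s = 0.0021, so compression steel does yield.
M_n = (A_s − A'_s) f_y (d − a/2) + A'_s f_y (d − d') = [1557780 × (665 − 92.67) + 227220 × (665 − 67)] × 10⁻⁶ = 891.56 + 135.88 = 1027.44 kN·m.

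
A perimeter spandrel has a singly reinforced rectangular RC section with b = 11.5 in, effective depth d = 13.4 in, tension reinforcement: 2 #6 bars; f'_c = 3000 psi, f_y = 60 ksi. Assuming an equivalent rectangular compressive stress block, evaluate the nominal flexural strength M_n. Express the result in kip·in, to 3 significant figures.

M_n ≈ 660 kip·in

A_s = 2 × 0.44 = 0.88 in².
T = A_s f_y = 0.88 × 60 = 52.8 kips.
a = T/(0.85 f'_c b) = 52.8/(0.85 × 3 × 11.5) = 1.801 in.
M_n = T(d − a/2) = 52.8 × (13.4 − 0.9005) = 660.0 kip·in.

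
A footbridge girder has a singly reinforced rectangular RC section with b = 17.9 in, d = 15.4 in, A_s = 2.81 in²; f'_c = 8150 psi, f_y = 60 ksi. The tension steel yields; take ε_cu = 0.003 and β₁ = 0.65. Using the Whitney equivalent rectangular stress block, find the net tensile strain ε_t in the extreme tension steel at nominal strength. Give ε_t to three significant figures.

a = A_s f_y/(0.85 f'_c b) = 1.360 in.
β₁ = 0.65, so c = a/β₁ = 1.360/0.65 = 2.092 in.
From the linear strain diagram with ε_cu = 0.003: ε_t = 0.003 (d − c)/c = 0.003 × (15.4 − 2.092)/2.092 = 0.0191.
Since ε_t ≥ 0.005, the section is tension-controlled.

ε_t ≈ 0.0191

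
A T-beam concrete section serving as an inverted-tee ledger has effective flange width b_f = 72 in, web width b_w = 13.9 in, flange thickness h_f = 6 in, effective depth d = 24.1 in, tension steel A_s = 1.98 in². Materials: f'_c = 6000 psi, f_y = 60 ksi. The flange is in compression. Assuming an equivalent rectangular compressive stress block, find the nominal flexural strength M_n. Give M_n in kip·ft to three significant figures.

Tension: T = A_s f_y = 1.98 × 60 = 118.8 kips.
Try a within the flange: a = T/(0.85 f'_c b_f) = 118.8/(0.85 × 6 × 72) = 0.324 in.
Since a = 0.324 ≤ h_f = 6 in, the stress block lies entirely in the flange; analyse as a rectangular beam of width b_f.
M_n = T(d − a/2) = 118.8 × (24.1 − 0.162) = 2843.8 kip·in.
M_n = 2843.8/12 = 236.98 kip·ft.

M_n ≈ 237 kip·ft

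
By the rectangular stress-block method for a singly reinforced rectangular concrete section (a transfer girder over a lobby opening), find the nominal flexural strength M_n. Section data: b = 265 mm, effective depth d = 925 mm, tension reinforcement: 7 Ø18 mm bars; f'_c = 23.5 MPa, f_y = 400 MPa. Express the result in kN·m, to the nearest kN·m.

M_n ≈ 610 kN·m

A_s = 7 × 254 = 1778 mm².
T = A_s f_y = 1778 × 400 = 711200 N = 711.2 kN.
From C = T: a = T/(0.85 f'_c b) = 711200/(0.85 × 23.5 × 265) = 134.36 mm.
M_n = T(d − a/2) = 711.2 kN × (925 − 67.18) mm = 610.08 kN·m.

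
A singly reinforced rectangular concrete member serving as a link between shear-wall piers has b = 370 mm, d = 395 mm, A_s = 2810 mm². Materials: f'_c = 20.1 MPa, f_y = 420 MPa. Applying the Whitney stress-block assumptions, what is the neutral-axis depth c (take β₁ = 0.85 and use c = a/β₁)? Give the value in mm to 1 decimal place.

c ≈ 219.6 mm

T = A_s f_y = 2810 × 420 = 1180200 N = 1180.2 kN.
Setting C = 0.85 f'_c a b equal to T: a = 1180200/(0.85 × 20.1 × 370) = 186.698 mm.
With β₁ = 0.85, c = a/β₁ = 186.698/0.85 = 219.6 mm.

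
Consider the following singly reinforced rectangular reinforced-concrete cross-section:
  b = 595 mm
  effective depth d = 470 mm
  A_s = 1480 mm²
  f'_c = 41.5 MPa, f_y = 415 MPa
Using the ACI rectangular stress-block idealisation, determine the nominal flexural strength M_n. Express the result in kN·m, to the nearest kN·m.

T = A_s f_y = 1480 × 415 = 614200 N = 614.2 kN.
From C = T: a = T/(0.85 f'_c b) = 614200/(0.85 × 41.5 × 595) = 29.26 mm.
M_n = T(d − a/2) = 614.2 kN × (470 − 14.63) mm = 279.69 kN·m.

M_n ≈ 280 kN·m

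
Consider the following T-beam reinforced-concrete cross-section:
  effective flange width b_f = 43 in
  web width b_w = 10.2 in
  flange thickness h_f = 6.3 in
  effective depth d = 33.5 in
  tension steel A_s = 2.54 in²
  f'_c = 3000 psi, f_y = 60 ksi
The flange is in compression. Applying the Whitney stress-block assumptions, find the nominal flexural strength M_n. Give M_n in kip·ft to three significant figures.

Tension: T = A_s f_y = 2.54 × 60 = 152.4 kips.
Try a within the flange: a = T/(0.85 f'_c b_f) = 152.4/(0.85 × 3 × 43) = 1.390 in.
Since a = 1.390 ≤ h_f = 6.3 in, the stress block lies entirely in the flange; analyse as a rectangular beam of width b_f.
M_n = T(d − a/2) = 152.4 × (33.5 − 0.695) = 4999.5 kip·in.
M_n = 4999.5/12 = 416.63 kip·ft.

M_n ≈ 417 kip·ft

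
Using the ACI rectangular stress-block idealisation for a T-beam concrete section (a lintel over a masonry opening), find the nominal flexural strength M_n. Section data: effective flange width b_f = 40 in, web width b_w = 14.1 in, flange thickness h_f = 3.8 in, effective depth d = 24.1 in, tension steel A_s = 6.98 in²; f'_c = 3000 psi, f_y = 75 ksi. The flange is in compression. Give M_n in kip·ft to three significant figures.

M_n ≈ 926 kip·ft

Tension: T = A_s f_y = 6.98 × 75 = 523.5 kips.
Try a within the flange: a = T/(0.85 f'_c b_f) = 523.5/(0.85 × 3 × 40) = 5.132 in.
a = 5.132 > h_f = 3.8 in: the block extends into the web. Split into flange-overhang and web parts.
C_f = 0.85 f'_c (b_f − b_w) h_f = 0.85 × 3 × (40 − 14.1) × 3.8 = 251.0 kips.
Remaining web compression depth: a_w = (T − C_f)/(0.85 f'_c b_w) = (523.5 − 251.0)/(0.85 × 3 × 14.1) = 7.579 in.
M_n = C_f(d − h_f/2) + (T − C_f)(d − a_w/2) = 251.0 × (24.1 − 1.9) + 272.5 × (24.1 − 3.7895) = 5572.2 + 5534.6 = 11106.8 kip·in.
M_n = 11106.8/12 = 925.57 kip·ft.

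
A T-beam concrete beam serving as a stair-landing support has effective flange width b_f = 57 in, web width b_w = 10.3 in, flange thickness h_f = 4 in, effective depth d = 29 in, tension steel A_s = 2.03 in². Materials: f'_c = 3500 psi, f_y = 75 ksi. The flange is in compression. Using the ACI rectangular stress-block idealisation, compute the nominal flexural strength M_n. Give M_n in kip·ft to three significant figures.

M_n ≈ 362 kip·ft

Tension: T = A_s f_y = 2.03 × 75 = 152.25 kips.
Try a within the flange: a = T/(0.85 f'_c b_f) = 152.25/(0.85 × 3.5 × 57) = 0.898 in.
Since a = 0.898 ≤ h_f = 4 in, the stress block lies entirely in the flange; analyse as a rectangular beam of width b_f.
M_n = T(d − a/2) = 152.25 × (29 − 0.449) = 4346.9 kip·in.
M_n = 4346.9/12 = 362.24 kip·ft.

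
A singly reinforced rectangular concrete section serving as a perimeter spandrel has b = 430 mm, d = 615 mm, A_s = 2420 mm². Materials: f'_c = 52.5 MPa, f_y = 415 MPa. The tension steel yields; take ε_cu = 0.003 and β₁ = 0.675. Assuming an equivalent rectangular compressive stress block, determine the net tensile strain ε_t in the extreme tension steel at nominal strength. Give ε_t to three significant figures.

a = A_s f_y/(0.85 f'_c b) = 52.34 mm.
β₁ = 0.675, so c = a/β₁ = 52.34/0.675 = 77.54 mm.
From the linear strain diagram with ε_cu = 0.003: ε_t = 0.003 (d − c)/c = 0.003 × (615 − 77.54)/77.54 = 0.0208.
Since ε_t ≥ 0.005, the section is tension-controlled.

ε_t ≈ 0.0208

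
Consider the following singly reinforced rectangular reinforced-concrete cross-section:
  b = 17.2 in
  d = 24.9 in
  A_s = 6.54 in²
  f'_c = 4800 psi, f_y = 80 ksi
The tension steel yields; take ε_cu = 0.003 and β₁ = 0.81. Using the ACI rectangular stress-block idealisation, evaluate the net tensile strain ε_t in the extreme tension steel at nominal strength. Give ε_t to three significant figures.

ε_t ≈ 0.00512

a = A_s f_y/(0.85 f'_c b) = 7.456 in.
β₁ = 0.81, so c = a/β₁ = 7.456/0.81 = 9.205 in.
From the linear strain diagram with ε_cu = 0.003: ε_t = 0.003 (d − c)/c = 0.003 × (24.9 − 9.205)/9.205 = 0.00512.
Since ε_t ≥ 0.005, the section is tension-controlled.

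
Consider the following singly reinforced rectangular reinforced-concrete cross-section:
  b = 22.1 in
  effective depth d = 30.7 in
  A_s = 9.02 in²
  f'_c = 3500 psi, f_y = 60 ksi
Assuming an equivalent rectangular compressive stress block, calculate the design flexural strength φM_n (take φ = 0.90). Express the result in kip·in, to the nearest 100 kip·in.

T = A_s f_y = 9.02 × 60 = 541.2 kips.
a = T/(0.85 f'_c b) = 541.2/(0.85 × 3.5 × 22.1) = 8.231 in.
M_n = T(d − a/2) = 541.2 × (30.7 − 4.1155) = 14387.5 kip·in.
φM_n = 0.90 × 14387.5 = 12948.8 kip·in.

φM_n ≈ 12900 kip·in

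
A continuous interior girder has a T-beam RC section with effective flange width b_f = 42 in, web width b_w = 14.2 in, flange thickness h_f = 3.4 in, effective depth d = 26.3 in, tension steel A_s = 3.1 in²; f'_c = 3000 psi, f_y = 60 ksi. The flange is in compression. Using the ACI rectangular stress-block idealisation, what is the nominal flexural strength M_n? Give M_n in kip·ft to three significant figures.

Tension: T = A_s f_y = 3.1 × 60 = 186 kips.
Try a within the flange: a = T/(0.85 f'_c b_f) = 186/(0.85 × 3 × 42) = 1.737 in.
Since a = 1.737 ≤ h_f = 3.4 in, the stress block lies entirely in the flange; analyse as a rectangular beam of width b_f.
M_n = T(d − a/2) = 186 × (26.3 − 0.8685) = 4730.3 kip·in.
M_n = 4730.3/12 = 394.19 kip·ft.

M_n ≈ 394 kip·ft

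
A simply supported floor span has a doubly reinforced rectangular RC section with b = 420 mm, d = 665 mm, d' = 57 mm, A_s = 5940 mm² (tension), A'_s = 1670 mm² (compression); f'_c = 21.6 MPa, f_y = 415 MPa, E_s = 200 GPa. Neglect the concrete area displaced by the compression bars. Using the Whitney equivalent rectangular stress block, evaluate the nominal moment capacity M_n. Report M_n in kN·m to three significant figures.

Assume both tension and compression steel yield.
Net tension couple steel: A_s − A'_s = 4270 mm².
a = (A_s − A'_s) f_y / (0.85 f'_c b) = 1772050/(0.85 × 21.6 × 420) = 229.80 mm.
c = a/β₁ = 229.80/0.85 = 270.35 mm; ε'_s = 0.003(c − d')/c = 0.0024 ≥ f_y/E_s = 0.0021, so compression steel does yield.
M_n = (A_s − A'_s) f_y (d − a/2) + A'_s f_y (d − d') = [1772050 × (665 − 114.9) + 693050 × (665 − 57)] × 10⁻⁶ = 974.80 + 421.37 = 1396.17 kN·m.

M_n ≈ 1400 kN·m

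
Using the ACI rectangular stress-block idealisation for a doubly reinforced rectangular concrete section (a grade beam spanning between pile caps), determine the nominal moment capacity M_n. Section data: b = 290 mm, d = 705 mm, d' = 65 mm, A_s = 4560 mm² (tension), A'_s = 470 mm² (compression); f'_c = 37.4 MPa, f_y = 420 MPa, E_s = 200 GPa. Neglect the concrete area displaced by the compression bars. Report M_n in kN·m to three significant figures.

Assume both tension and compression steel yield.
Net tension couple steel: A_s − A'_s = 4090 mm².
a = (A_s − A'_s) f_y / (0.85 f'_c b) = 1717800/(0.85 × 37.4 × 290) = 186.33 mm.
c = a/β₁ = 186.33/0.783 = 237.97 mm; ε'_s = 0.003(c − d')/c = 0.0022 ≥ f_y/E_s = 0.0021, so compression steel does yield.
M_n = (A_s − A'_s) f_y (d − a/2) + A'_s f_y (d − d') = [1717800 × (705 − 93.165) + 197400 × (705 − 65)] × 10⁻⁶ = 1051.01 + 126.34 = 1177.35 kN·m.

M_n ≈ 1180 kN·m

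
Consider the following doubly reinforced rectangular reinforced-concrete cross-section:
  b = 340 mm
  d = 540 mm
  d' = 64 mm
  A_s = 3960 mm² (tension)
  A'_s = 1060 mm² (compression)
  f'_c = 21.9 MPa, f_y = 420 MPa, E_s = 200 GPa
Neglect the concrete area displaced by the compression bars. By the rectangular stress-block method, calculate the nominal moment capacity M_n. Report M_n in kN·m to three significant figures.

Assume both tension and compression steel yield.
Net tension couple steel: A_s − A'_s = 2900 mm².
a = (A_s − A'_s) f_y / (0.85 f'_c b) = 1218000/(0.85 × 21.9 × 340) = 192.44 mm.
c = a/β₁ = 192.44/0.85 = 226.40 mm; ε'_s = 0.003(c − d')/c = 0.0022 ≥ f_y/E_s = 0.0021, so compression steel does yield.
M_n = (A_s − A'_s) f_y (d − a/2) + A'_s f_y (d − d') = [1218000 × (540 − 96.22) + 445200 × (540 − 64)] × 10⁻⁶ = 540.52 + 211.92 = 752.44 kN·m.

M_n ≈ 752 kN·m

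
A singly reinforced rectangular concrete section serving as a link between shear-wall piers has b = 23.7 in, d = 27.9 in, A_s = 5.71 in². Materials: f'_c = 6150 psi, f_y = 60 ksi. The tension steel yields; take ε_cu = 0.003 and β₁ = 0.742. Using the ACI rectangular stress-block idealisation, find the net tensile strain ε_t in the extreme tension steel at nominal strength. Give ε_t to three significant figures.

a = A_s f_y/(0.85 f'_c b) = 2.765 in.
β₁ = 0.742, so c = a/β₁ = 2.765/0.742 = 3.726 in.
From the linear strain diagram with ε_cu = 0.003: ε_t = 0.003 (d − c)/c = 0.003 × (27.9 − 3.726)/3.726 = 0.0195.
Since ε_t ≥ 0.005, the section is tension-controlled.

ε_t ≈ 0.0195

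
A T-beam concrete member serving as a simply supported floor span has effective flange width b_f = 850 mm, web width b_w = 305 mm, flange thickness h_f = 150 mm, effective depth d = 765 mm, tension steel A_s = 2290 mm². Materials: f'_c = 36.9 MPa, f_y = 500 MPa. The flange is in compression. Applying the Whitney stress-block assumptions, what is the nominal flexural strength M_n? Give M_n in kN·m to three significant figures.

Tension: T = A_s f_y = 2290 × 500 = 1145000 N.
Try a within the flange: a = T/(0.85 f'_c b_f) = 1145000/(0.85 × 36.9 × 850) = 42.95 mm.
Since a = 42.95 ≤ h_f = 150 mm, the stress block lies entirely in the flange; analyse as a rectangular beam of width b_f.
M_n = T(d − a/2) = 1145000 × (765 − 21.475) = 851.34 × 10⁶ N·mm.
M_n = 851.34 kN·m.

M_n ≈ 851 kN·m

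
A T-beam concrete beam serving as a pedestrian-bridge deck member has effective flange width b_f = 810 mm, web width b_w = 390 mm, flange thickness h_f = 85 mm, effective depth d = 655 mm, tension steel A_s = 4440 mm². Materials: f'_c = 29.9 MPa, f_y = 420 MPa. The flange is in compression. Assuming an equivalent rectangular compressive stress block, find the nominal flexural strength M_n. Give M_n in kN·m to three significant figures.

Tension: T = A_s f_y = 4440 × 420 = 1864800 N.
Try a within the flange: a = T/(0.85 f'_c b_f) = 1864800/(0.85 × 29.9 × 810) = 90.59 mm.
a = 90.59 > h_f = 85 mm: the block extends into the web. Split into flange-overhang and web parts.
C_f = 0.85 f'_c (b_f − b_w) h_f = 0.85 × 29.9 × (810 − 390) × 85 = 907316 N.
Remaining web compression depth: a_w = (T − C_f)/(0.85 f'_c b_w) = (1864800 − 907316)/(0.85 × 29.9 × 390) = 96.60 mm.
M_n = C_f(d − h_f/2) + (T − C_f)(d − a_w/2) = 907316 × (655 − 42.5) + 957484 × (655 − 48.3) = 555.73 + 580.91 = 1136.64 × 10⁶ N·mm.
M_n = 1136.64 kN·m.

M_n ≈ 1140 kN·m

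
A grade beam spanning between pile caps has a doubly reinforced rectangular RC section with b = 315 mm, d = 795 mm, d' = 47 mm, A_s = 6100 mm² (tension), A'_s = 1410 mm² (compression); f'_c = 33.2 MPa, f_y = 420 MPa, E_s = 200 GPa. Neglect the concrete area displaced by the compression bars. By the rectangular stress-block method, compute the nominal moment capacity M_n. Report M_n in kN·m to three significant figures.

M_n ≈ 1790 kN·m

Assume both tension and compression steel yield.
Net tension couple steel: A_s − A'_s = 4690 mm².
a = (A_s − A'_s) f_y / (0.85 f'_c b) = 1969800/(0.85 × 33.2 × 315) = 221.59 mm.
c = a/β₁ = 221.59/0.813 = 272.56 mm; ε'_s = 0.003(c − d')/c = 0.0025 ≥ f_y/E_s = 0.0021, so compression steel does yield.
M_n = (A_s − A'_s) f_y (d − a/2) + A'_s f_y (d − d') = [1969800 × (795 − 110.795) + 592200 × (795 − 47)] × 10⁻⁶ = 1347.75 + 442.97 = 1790.72 kN·m.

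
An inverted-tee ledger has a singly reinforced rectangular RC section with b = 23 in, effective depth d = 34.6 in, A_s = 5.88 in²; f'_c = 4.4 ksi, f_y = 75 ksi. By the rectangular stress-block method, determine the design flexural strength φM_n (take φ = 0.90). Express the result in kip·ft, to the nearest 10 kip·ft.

T = A_s f_y = 5.88 × 75 = 441 kips.
a = T/(0.85 f'_c b) = 441/(0.85 × 4.4 × 23) = 5.127 in.
M_n = T(d − a/2) = 441 × (34.6 − 2.5635) = 14128.1 kip·in = 14128.1/12 = 1177.34 kip·ft.
φM_n = 0.90 × 1177.34 = 1059.61 kip·ft.

φM_n ≈ 1060 kip·ft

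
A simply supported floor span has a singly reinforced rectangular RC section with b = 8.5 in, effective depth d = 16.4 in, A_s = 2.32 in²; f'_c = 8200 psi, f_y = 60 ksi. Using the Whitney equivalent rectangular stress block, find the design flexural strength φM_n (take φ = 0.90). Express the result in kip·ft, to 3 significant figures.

φM_n ≈ 159 kip·ft

T = A_s f_y = 2.32 × 60 = 139.2 kips.
a = T/(0.85 f'_c b) = 139.2/(0.85 × 8.2 × 8.5) = 2.350 in.
M_n = T(d − a/2) = 139.2 × (16.4 − 1.175) = 2119.3 kip·in = 2119.3/12 = 176.61 kip·ft.
φM_n = 0.90 × 176.61 = 158.95 kip·ft.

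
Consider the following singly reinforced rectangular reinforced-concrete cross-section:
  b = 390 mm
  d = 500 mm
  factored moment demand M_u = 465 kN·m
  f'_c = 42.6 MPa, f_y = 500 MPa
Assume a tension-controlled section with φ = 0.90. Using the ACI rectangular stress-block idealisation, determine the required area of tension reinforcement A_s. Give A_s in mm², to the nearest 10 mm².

M_n = M_u/φ = 465/0.90 = 516.667 kN·m.
With M_n = 0.85 f'_c a b (d − a/2), solve the quadratic for a:
a = d − √(d² − 2M_n/(0.85 f'_c b)) = 500 − √(500² − 2 × 516.667×10⁶/(0.85 × 42.6 × 390)) = 79.49 mm.
A_s = 0.85 f'_c a b / f_y = 0.85 × 42.6 × 79.49 × 390 / 500 = 2245.1 mm².

A_s ≈ 2250 mm²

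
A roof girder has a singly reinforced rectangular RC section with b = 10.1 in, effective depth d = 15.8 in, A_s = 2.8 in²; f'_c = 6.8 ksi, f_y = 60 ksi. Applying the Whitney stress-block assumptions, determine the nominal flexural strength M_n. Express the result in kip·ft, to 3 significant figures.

T = A_s f_y = 2.8 × 60 = 168 kips.
a = T/(0.85 f'_c b) = 168/(0.85 × 6.8 × 10.1) = 2.878 in.
M_n = T(d − a/2) = 168 × (15.8 − 1.439) = 2412.6 kip·in = 2412.6/12 = 201.05 kip·ft.

M_n ≈ 201 kip·ft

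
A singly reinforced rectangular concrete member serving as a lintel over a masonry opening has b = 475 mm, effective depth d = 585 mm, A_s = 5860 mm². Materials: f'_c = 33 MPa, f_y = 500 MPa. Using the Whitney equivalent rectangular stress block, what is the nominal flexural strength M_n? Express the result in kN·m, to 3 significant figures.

T = A_s f_y = 5860 × 500 = 2930000 N = 2930 kN.
From C = T: a = T/(0.85 f'_c b) = 2930000/(0.85 × 33 × 475) = 219.91 mm.
M_n = T(d − a/2) = 2930 kN × (585 − 109.955) mm = 1391.88 kN·m.

M_n ≈ 1390 kN·m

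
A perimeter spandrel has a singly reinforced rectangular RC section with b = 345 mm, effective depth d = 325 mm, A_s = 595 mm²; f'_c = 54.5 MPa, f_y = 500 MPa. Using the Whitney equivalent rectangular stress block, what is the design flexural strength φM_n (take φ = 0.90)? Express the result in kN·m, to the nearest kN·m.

T = A_s f_y = 595 × 500 = 297500 N = 297.5 kN.
From C = T: a = T/(0.85 f'_c b) = 297500/(0.85 × 54.5 × 345) = 18.61 mm.
M_n = T(d − a/2) = 297.5 kN × (325 − 9.305) mm = 93.92 kN·m.
φM_n = 0.90 × 93.92 = 84.53 kN·m.

φM_n ≈ 85 kN·m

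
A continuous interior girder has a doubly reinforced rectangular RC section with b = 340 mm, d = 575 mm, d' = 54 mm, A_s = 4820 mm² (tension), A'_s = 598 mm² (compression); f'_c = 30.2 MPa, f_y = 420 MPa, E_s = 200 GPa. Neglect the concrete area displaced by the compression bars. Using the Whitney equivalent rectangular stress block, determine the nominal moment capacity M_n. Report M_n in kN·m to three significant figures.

M_n ≈ 970 kN·m

Assume both tension and compression steel yield.
Net tension couple steel: A_s − A'_s = 4222 mm².
a = (A_s − A'_s) f_y / (0.85 f'_c b) = 1773240/(0.85 × 30.2 × 340) = 203.17 mm.
c = a/β₁ = 203.17/0.834 = 243.61 mm; ε'_s = 0.003(c − d')/c = 0.0023 ≥ f_y/E_s = 0.0021, so compression steel does yield.
M_n = (A_s − A'_s) f_y (d − a/2) + A'_s f_y (d − d') = [1773240 × (575 − 101.585) + 251160 × (575 − 54)] × 10⁻⁶ = 839.48 + 130.85 = 970.33 kN·m.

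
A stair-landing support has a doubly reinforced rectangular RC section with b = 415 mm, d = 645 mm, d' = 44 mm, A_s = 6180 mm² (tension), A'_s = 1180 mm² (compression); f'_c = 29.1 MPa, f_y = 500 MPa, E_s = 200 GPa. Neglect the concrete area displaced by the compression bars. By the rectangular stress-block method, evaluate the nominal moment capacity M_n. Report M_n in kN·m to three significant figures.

Assume both tension and compression steel yield.
Net tension couple steel: A_s − A'_s = 5000 mm².
a = (A_s − A'_s) f_y / (0.85 f'_c b) = 2500000/(0.85 × 29.1 × 415) = 243.55 mm.
c = a/β₁ = 243.55/0.842 = 289.25 mm; ε'_s = 0.003(c − d')/c = 0.0025 ≥ f_y/E_s = 0.0025, so compression steel does yield.
M_n = (A_s − A'_s) f_y (d − a/2) + A'_s f_y (d − d') = [2500000 × (645 − 121.775) + 590000 × (645 − 44)] × 10⁻⁶ = 1308.06 + 354.59 = 1662.65 kN·m.

M_n ≈ 1660 kN·m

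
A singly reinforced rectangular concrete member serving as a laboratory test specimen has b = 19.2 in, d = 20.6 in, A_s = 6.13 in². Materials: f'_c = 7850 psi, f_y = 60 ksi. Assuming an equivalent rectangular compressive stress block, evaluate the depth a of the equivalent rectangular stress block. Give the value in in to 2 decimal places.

T = A_s f_y = 6.13 × 60 = 367.8 kips.
a = T/(0.85 f'_c b) = 367.8/(0.85 × 7.85 × 19.2) = 2.87 in.

a ≈ 2.87 in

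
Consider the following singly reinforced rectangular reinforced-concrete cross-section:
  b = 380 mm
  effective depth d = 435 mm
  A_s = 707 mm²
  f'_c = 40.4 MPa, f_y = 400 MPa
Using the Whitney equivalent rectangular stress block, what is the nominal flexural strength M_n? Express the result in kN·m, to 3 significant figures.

T = A_s f_y = 707 × 400 = 282800 N = 282.8 kN.
From C = T: a = T/(0.85 f'_c b) = 282800/(0.85 × 40.4 × 380) = 21.67 mm.
M_n = T(d − a/2) = 282.8 kN × (435 − 10.835) mm = 119.95 kN·m.

M_n ≈ 120 kN·m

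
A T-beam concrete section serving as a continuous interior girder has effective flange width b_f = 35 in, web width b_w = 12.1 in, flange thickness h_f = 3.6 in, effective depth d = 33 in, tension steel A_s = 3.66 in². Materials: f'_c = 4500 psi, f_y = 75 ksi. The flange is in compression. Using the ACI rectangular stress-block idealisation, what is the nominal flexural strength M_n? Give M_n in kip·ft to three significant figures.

M_n ≈ 731 kip·ft

Tension: T = A_s f_y = 3.66 × 75 = 274.5 kips.
Try a within the flange: a = T/(0.85 f'_c b_f) = 274.5/(0.85 × 4.5 × 35) = 2.050 in.
Since a = 2.050 ≤ h_f = 3.6 in, the stress block lies entirely in the flange; analyse as a rectangular beam of width b_f.
M_n = T(d − a/2) = 274.5 × (33 − 1.025) = 8777.1 kip·in.
M_n = 8777.1/12 = 731.43 kip·ft.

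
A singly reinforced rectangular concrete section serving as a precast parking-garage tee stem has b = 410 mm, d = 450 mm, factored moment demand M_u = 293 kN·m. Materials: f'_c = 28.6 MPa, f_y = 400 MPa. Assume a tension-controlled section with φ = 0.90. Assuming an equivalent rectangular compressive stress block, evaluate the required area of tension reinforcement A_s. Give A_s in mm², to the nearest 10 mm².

M_n = M_u/φ = 293/0.90 = 325.556 kN·m.
With M_n = 0.85 f'_c a b (d − a/2), solve the quadratic for a:
a = d − √(d² − 2M_n/(0.85 f'_c b)) = 450 − √(450² − 2 × 325.556×10⁶/(0.85 × 28.6 × 410)) = 79.63 mm.
A_s = 0.85 f'_c a b / f_y = 0.85 × 28.6 × 79.63 × 410 / 400 = 1984.2 mm².

A_s ≈ 1980 mm²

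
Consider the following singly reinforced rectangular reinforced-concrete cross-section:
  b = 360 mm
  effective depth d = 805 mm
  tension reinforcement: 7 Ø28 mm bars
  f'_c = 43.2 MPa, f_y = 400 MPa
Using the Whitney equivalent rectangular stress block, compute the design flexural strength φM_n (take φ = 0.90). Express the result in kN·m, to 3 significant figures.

A_s = 7 × 616 = 4312 mm².
T = A_s f_y = 4312 × 400 = 1724800 N = 1724.8 kN.
From C = T: a = T/(0.85 f'_c b) = 1724800/(0.85 × 43.2 × 360) = 130.48 mm.
M_n = T(d − a/2) = 1724.8 kN × (805 − 65.24) mm = 1275.94 kN·m.
φM_n = 0.90 × 1275.94 = 1148.35 kN·m.

φM_n ≈ 1150 kN·m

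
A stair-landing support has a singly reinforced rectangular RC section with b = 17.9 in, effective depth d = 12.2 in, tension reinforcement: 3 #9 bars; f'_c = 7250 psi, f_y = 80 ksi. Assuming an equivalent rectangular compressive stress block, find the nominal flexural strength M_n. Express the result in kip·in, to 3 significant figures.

M_n ≈ 2670 kip·in

A_s = 3 × 1 = 3 in².
T = A_s f_y = 3 × 80 = 240 kips.
a = T/(0.85 f'_c b) = 240/(0.85 × 7.25 × 17.9) = 2.176 in.
M_n = T(d − a/2) = 240 × (12.2 − 1.088) = 2666.9 kip·in.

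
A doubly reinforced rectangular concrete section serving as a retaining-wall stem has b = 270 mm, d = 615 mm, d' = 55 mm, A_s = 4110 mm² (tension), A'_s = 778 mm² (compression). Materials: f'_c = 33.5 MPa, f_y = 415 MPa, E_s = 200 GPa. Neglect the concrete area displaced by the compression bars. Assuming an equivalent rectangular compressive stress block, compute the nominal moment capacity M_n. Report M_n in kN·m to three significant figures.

Assume both tension and compression steel yield.
Net tension couple steel: A_s − A'_s = 3332 mm².
a = (A_s − A'_s) f_y / (0.85 f'_c b) = 1382780/(0.85 × 33.5 × 270) = 179.86 mm.
c = a/β₁ = 179.86/0.811 = 221.78 mm; ε'_s = 0.003(c − d')/c = 0.0023 ≥ f_y/E_s = 0.0021, so compression steel does yield.
M_n = (A_s − A'_s) f_y (d − a/2) + A'_s f_y (d − d') = [1382780 × (615 − 89.93) + 322870 × (615 − 55)] × 10⁻⁶ = 726.06 + 180.81 = 906.87 kN·m.

M_n ≈ 907 kN·m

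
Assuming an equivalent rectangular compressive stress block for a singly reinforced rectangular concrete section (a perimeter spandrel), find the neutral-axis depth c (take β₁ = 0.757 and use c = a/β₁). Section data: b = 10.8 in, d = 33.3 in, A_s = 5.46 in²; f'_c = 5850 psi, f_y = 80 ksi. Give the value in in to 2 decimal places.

T = A_s f_y = 5.46 × 80 = 436.8 kips.
a = T/(0.85 f'_c b) = 436.8/(0.85 × 5.85 × 10.8) = 8.1336 in.
With β₁ = 0.757, c = a/β₁ = 8.1336/0.757 = 10.74 in.

c ≈ 10.74 in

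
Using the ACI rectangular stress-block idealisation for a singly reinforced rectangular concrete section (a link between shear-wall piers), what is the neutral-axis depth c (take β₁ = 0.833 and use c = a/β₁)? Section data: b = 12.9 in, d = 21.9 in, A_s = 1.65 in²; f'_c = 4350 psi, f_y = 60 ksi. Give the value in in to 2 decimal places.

c ≈ 2.49 in

T = A_s f_y = 1.65 × 60 = 99 kips.
a = T/(0.85 f'_c b) = 99/(0.85 × 4.35 × 12.9) = 2.0756 in.
With β₁ = 0.833, c = a/β₁ = 2.0756/0.833 = 2.49 in.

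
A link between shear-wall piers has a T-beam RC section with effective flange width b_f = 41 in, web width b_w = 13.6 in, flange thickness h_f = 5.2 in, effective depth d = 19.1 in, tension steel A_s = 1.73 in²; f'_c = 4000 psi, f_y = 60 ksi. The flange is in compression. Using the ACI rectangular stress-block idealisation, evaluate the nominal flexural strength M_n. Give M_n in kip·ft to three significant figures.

M_n ≈ 162 kip·ft

Tension: T = A_s f_y = 1.73 × 60 = 103.8 kips.
Try a within the flange: a = T/(0.85 f'_c b_f) = 103.8/(0.85 × 4 × 41) = 0.745 in.
Since a = 0.745 ≤ h_f = 5.2 in, the stress block lies entirely in the flange; analyse as a rectangular beam of width b_f.
M_n = T(d − a/2) = 103.8 × (19.1 − 0.3725) = 1943.9 kip·in.
M_n = 1943.9/12 = 161.99 kip·ft.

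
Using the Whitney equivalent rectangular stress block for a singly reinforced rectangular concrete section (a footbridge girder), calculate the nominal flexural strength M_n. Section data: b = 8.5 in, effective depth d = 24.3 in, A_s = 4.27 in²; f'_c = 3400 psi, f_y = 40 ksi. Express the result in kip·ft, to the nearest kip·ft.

T = A_s f_y = 4.27 × 40 = 170.8 kips.
a = T/(0.85 f'_c b) = 170.8/(0.85 × 3.4 × 8.5) = 6.953 in.
M_n = T(d − a/2) = 170.8 × (24.3 − 3.4765) = 3556.7 kip·in = 3556.7/12 = 296.39 kip·ft.

M_n ≈ 296 kip·ft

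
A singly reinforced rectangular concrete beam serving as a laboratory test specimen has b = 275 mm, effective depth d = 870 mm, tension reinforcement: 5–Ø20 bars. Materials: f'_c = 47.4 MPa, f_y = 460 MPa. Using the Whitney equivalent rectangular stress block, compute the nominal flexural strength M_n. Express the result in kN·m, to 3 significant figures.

M_n ≈ 605 kN·m

A_s = 5 × 314 = 1570 mm².
T = A_s f_y = 1570 × 460 = 722200 N = 722.2 kN.
From C = T: a = T/(0.85 f'_c b) = 722200/(0.85 × 47.4 × 275) = 65.18 mm.
M_n = T(d − a/2) = 722.2 kN × (870 − 32.59) mm = 604.78 kN·m.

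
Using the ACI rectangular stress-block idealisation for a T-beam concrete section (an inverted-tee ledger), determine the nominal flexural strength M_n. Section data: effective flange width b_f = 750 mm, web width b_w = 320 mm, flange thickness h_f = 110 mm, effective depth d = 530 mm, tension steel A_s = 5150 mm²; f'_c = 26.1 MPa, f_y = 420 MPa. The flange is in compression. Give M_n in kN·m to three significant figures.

Tension: T = A_s f_y = 5150 × 420 = 2163000 N.
Try a within the flange: a = T/(0.85 f'_c b_f) = 2163000/(0.85 × 26.1 × 750) = 130.00 mm.
a = 130.00 > h_f = 110 mm: the block extends into the web. Split into flange-overhang and web parts.
C_f = 0.85 f'_c (b_f − b_w) h_f = 0.85 × 26.1 × (750 − 320) × 110 = 1049351 N.
Remaining web compression depth: a_w = (T − C_f)/(0.85 f'_c b_w) = (2163000 − 1049351)/(0.85 × 26.1 × 320) = 156.87 mm.
M_n = C_f(d − h_f/2) + (T − C_f)(d − a_w/2) = 1049351 × (530 − 55) + 1113649 × (530 − 78.435) = 498.44 + 502.88 = 1001.32 × 10⁶ N·mm.
M_n = 1001.32 kN·m.

M_n ≈ 1000 kN·m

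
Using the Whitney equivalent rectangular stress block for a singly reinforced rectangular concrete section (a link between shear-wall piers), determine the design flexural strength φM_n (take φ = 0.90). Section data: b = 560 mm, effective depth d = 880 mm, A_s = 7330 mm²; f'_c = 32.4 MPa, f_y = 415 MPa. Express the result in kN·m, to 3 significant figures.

φM_n ≈ 2140 kN·m

T = A_s f_y = 7330 × 415 = 3041950 N = 3041.95 kN.
From C = T: a = T/(0.85 f'_c b) = 3041950/(0.85 × 32.4 × 560) = 197.24 mm.
M_n = T(d − a/2) = 3041.95 kN × (880 − 98.62) mm = 2376.92 kN·m.
φM_n = 0.90 × 2376.92 = 2139.23 kN·m.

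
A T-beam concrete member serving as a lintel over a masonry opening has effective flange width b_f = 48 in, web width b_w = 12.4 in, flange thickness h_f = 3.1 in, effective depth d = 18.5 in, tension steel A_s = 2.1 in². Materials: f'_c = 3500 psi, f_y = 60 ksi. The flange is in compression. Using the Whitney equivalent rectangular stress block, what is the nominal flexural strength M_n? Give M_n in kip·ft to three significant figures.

M_n ≈ 190 kip·ft

Tension: T = A_s f_y = 2.1 × 60 = 126 kips.
Try a within the flange: a = T/(0.85 f'_c b_f) = 126/(0.85 × 3.5 × 48) = 0.882 in.
Since a = 0.882 ≤ h_f = 3.1 in, the stress block lies entirely in the flange; analyse as a rectangular beam of width b_f.
M_n = T(d − a/2) = 126 × (18.5 − 0.441) = 2275.4 kip·in.
M_n = 2275.4/12 = 189.62 kip·ft.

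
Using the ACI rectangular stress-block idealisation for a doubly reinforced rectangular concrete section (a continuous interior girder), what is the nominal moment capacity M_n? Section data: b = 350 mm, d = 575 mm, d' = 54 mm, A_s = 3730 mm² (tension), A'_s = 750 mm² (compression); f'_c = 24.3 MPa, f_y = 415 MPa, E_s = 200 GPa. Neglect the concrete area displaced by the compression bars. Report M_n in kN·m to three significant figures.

Assume both tension and compression steel yield.
Net tension couple steel: A_s − A'_s = 2980 mm².
a = (A_s − A'_s) f_y / (0.85 f'_c b) = 1236700/(0.85 × 24.3 × 350) = 171.07 mm.
c = a/β₁ = 171.07/0.85 = 201.26 mm; ε'_s = 0.003(c − d')/c = 0.0022 ≥ f_y/E_s = 0.0021, so compression steel does yield.
M_n = (A_s − A'_s) f_y (d − a/2) + A'_s f_y (d − d') = [1236700 × (575 − 85.535) + 311250 × (575 − 54)] × 10⁻⁶ = 605.32 + 162.16 = 767.48 kN·m.

M_n ≈ 767 kN·m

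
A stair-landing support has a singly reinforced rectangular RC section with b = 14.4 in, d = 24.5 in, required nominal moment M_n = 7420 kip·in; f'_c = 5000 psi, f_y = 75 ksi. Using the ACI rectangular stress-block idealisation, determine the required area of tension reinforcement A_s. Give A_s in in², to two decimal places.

A_s ≈ 4.56 in²

From M_n = 0.85 f'_c a b (d − a/2):
a = d − √(d² − 2M_n/(0.85 f'_c b)) = 24.5 − √(24.5² − 2 × 7420/(0.85 × 5 × 14.4)) = 5.585 in.
A_s = 0.85 f'_c a b / f_y = 0.85 × 5 × 5.585 × 14.4 / 75 = 4.557 in².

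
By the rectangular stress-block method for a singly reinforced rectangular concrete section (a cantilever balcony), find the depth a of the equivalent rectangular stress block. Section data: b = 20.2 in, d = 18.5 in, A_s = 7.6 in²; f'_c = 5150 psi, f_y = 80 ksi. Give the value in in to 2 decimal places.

a ≈ 6.88 in

T = A_s f_y = 7.6 × 80 = 608 kips.
a = T/(0.85 f'_c b) = 608/(0.85 × 5.15 × 20.2) = 6.88 in.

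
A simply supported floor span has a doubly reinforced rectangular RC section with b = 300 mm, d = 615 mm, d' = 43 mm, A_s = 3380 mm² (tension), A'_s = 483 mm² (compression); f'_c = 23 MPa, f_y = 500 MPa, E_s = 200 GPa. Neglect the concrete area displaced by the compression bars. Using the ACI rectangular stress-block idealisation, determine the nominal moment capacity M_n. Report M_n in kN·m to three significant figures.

M_n ≈ 850 kN·m

Assume both tension and compression steel yield.
Net tension couple steel: A_s − A'_s = 2897 mm².
a = (A_s − A'_s) f_y / (0.85 f'_c b) = 1448500/(0.85 × 23 × 300) = 246.97 mm.
c = a/β₁ = 246.97/0.85 = 290.55 mm; ε'_s = 0.003(c − d')/c = 0.0026 ≥ f_y/E_s = 0.0025, so compression steel does yield.
M_n = (A_s − A'_s) f_y (d − a/2) + A'_s f_y (d − d') = [1448500 × (615 − 123.485) + 241500 × (615 − 43)] × 10⁻⁶ = 711.96 + 138.14 = 850.10 kN·m.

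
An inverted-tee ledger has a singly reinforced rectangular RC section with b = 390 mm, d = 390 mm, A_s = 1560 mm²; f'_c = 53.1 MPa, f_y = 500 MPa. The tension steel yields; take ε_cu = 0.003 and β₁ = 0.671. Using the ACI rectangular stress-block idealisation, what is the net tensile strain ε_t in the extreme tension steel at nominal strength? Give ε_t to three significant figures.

a = A_s f_y/(0.85 f'_c b) = 44.31 mm.
β₁ = 0.671, so c = a/β₁ = 44.31/0.671 = 66.04 mm.
From the linear strain diagram with ε_cu = 0.003: ε_t = 0.003 (d − c)/c = 0.003 × (390 − 66.04)/66.04 = 0.0147.
Since ε_t ≥ 0.005, the section is tension-controlled.

ε_t ≈ 0.0147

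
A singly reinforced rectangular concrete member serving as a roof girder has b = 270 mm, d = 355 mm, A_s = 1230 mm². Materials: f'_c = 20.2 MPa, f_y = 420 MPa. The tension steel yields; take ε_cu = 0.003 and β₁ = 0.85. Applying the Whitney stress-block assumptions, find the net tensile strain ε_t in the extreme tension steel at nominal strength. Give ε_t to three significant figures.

a = A_s f_y/(0.85 f'_c b) = 111.43 mm.
β₁ = 0.85, so c = a/β₁ = 111.43/0.85 = 131.09 mm.
From the linear strain diagram with ε_cu = 0.003: ε_t = 0.003 (d − c)/c = 0.003 × (355 − 131.09)/131.09 = 0.00512.
Since ε_t ≥ 0.005, the section is tension-controlled.

ε_t ≈ 0.00512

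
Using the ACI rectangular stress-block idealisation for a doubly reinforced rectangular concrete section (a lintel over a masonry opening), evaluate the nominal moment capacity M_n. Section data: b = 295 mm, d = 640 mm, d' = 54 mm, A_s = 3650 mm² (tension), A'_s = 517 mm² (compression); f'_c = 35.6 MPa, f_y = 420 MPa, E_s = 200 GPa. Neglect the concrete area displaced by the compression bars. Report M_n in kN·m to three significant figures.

M_n ≈ 872 kN·m

Assume both tension and compression steel yield.
Net tension couple steel: A_s − A'_s = 3133 mm².
a = (A_s − A'_s) f_y / (0.85 f'_c b) = 1315860/(0.85 × 35.6 × 295) = 147.41 mm.
c = a/β₁ = 147.41/0.796 = 185.19 mm; ε'_s = 0.003(c − d')/c = 0.0021 ≥ f_y/E_s = 0.0021, so compression steel does yield.
M_n = (A_s − A'_s) f_y (d − a/2) + A'_s f_y (d − d') = [1315860 × (640 − 73.705) + 217140 × (640 − 54)] × 10⁻⁶ = 745.16 + 127.24 = 872.40 kN·m.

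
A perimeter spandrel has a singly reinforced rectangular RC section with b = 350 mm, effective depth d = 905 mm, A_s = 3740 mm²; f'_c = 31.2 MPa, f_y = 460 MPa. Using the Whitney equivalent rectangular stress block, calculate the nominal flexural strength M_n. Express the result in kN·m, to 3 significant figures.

T = A_s f_y = 3740 × 460 = 1720400 N = 1720.4 kN.
From C = T: a = T/(0.85 f'_c b) = 1720400/(0.85 × 31.2 × 350) = 185.35 mm.
M_n = T(d − a/2) = 1720.4 kN × (905 − 92.675) mm = 1397.52 kN·m.

M_n ≈ 1400 kN·m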